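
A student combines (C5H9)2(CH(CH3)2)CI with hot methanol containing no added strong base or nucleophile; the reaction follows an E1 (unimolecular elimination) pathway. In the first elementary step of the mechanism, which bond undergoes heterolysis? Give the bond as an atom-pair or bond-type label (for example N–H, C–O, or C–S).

C–I

Step 1: The C–I bond breaks with both electrons going to the iodide; I⁻ leaves and a tertiary carbocation remains.
The bond broken in this step is the C–I bond.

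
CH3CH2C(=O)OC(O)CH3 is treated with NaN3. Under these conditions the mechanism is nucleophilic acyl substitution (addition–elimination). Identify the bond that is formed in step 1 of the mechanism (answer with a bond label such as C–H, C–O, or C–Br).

Step 1: A lone pair on the N of N3⁻ attacks the electrophilic acyl carbon; the π(C=O) electrons move onto oxygen, giving a tetrahedral intermediate.
The bond formed in this step is the C–N bond.

C–N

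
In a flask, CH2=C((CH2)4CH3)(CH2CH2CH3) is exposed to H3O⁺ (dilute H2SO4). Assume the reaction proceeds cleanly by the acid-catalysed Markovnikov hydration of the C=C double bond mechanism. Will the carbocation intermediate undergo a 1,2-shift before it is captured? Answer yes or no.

The first-formed carbocation is tertiary.
No single 1,2-shift to an adjacent carbon would produce a more-substituted cation than the one already present, so no rearrangement occurs.

no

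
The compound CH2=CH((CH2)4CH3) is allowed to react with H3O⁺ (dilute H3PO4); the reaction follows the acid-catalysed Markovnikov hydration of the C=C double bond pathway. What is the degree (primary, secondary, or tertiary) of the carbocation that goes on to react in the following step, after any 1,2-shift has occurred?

Step 1: The π electrons of the C=C bond attack a proton of H3O⁺; Markovnikov addition places the new C–H on the less-substituted alkene carbon, so the positive charge ends up on the more-substituted carbon — a secondary carbocation. H2O is released.
No single 1,2-shift to an adjacent carbon would give a more-substituted cation, so no rearrangement occurs.

secondary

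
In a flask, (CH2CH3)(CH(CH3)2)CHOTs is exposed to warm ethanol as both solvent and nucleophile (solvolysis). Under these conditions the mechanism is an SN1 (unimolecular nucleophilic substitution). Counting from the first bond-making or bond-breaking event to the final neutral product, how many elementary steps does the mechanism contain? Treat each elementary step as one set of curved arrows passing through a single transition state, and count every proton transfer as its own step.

Step 1: Ionisation: the C–O σ-bond cleaves heterolytically; both bonding electrons depart with TsO⁻, leaving a secondary carbocation at the α-carbon.
Step 2: A hydride (H with its bonding pair) migrates from the adjacent isopropyl carbon to the cationic centre — a 1,2-hydride shift — upgrading the secondary cation to a tertiary one.
Step 3: A lone pair on the oxygen of CH3CH2OH attacks the carbocation, forming a new C–O σ-bond and an oxonium ion.
Step 4: Deprotonation of the oxonium oxygen by solvent ethanol yields the neutral ether.
Total: 4 elementary steps.

4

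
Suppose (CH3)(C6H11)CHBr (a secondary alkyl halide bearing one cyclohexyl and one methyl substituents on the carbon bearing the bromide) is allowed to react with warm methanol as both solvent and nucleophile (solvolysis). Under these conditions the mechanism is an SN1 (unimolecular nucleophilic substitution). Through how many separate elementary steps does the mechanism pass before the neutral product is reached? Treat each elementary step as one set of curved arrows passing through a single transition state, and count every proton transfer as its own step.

4

Step 1: Rate-determining heterolysis of the C–Br bond gives Br⁻ and a secondary carbocation.
Step 2: A 1,2-hydride shift from the adjacent cyclohexyl carbon moves the positive charge from the secondary centre to an adjacent carbon, generating a more stable tertiary carbocation.
Step 3: CH3OH donates an oxygen lone pair into the empty p orbital of the cation, giving a protonated ether (an oxonium ion).
Step 4: A second solvent molecule removes the proton on oxygen, giving the neutral ether product.
Total: 4 elementary steps.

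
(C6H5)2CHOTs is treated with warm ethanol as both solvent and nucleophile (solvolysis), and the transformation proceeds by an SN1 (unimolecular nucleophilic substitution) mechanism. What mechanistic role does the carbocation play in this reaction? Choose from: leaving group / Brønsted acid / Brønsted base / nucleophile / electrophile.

electrophile

Step 2: Nucleophilic capture: the oxygen of CH3CH2OH bonds to the cationic carbon, producing an oxonium-ion intermediate.
The carbocation accepts an electron pair into an empty or π* orbital — it is the electrophile.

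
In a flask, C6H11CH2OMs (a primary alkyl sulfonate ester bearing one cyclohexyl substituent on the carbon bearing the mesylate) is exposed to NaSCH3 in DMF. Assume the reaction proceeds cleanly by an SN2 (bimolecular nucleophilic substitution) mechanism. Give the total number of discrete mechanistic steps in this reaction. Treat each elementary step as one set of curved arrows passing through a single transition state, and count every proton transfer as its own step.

1

Step 1: CH3S⁻ attacks the back face of the α-carbon while MsO⁻ departs with the C–O bonding pair — a single concerted displacement through a pentacoordinate transition state.
Total: 1 elementary step.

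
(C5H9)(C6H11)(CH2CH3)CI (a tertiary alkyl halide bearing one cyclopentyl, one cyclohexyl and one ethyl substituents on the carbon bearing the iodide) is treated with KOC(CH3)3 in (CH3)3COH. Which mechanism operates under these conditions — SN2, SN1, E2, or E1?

E2

Conditions: a strong/bulky base with a tertiary substrate bearing a β-hydrogen.
These conditions are the textbook signature of the E2 pathway.
A strong (often hindered) base removes a β-H in concert with loss of the leaving group — bimolecular elimination.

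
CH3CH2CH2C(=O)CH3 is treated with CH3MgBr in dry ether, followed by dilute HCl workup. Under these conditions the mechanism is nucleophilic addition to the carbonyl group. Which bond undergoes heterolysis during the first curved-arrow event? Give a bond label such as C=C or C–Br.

Step 1: the carbanion-like carbon of CH3MgBr attacks the sp² carbonyl carbon; the C=O π bond breaks and the electrons end up as a lone pair on the alkoxide oxygen of the tetrahedral intermediate.
The bond broken in this step is the π(C=O) bond.

π(C=O)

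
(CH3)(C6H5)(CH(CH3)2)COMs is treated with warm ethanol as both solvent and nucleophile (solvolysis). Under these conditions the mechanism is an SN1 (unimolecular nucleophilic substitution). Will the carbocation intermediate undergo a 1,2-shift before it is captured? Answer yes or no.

The first-formed carbocation is tertiary.
No single 1,2-shift to an adjacent carbon would produce a more-substituted cation than the one already present, so no rearrangement occurs.

no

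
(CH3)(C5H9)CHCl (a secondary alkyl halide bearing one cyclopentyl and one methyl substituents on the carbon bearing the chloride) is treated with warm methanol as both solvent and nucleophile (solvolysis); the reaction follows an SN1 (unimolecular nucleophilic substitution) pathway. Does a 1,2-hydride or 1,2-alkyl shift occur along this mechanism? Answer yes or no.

The first-formed carbocation is secondary.
The adjacent cyclopentyl carbon already bears 2 other carbon substituents and has a hydrogen to migrate; after a 1,2-hydride shift from that carbon the positive charge sits on a tertiary centre.
Tertiary is more stable than secondary, so the shift occurs.

yes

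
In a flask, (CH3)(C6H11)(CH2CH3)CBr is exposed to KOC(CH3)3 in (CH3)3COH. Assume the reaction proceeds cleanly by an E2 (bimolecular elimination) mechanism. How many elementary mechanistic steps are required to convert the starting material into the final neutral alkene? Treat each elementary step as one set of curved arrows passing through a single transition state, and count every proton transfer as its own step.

1

Step 1: The strong base (CH3)3CO⁻ removes a β-hydrogen; in the same concerted event the electrons of the breaking C–H bond form the new π(C=C) bond and the C–Br σ-bond breaks, expelling Br⁻. Anti-periplanar geometry; one transition state.
Total: 1 elementary step.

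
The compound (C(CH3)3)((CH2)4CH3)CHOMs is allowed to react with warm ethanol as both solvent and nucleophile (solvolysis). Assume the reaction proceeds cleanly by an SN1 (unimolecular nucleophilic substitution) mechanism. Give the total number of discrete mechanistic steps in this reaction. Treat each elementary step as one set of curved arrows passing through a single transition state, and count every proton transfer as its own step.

4

Step 1: Ionisation: the C–O σ-bond cleaves heterolytically; both bonding electrons depart with MsO⁻, leaving a secondary carbocation at the α-carbon.
Step 2: A 1,2-methyl shift from the adjacent tert-butyl carbon moves the positive charge from the secondary centre to an adjacent carbon, generating a more stable tertiary carbocation.
Step 3: A lone pair on the oxygen of CH3CH2OH attacks the carbocation, forming a new C–O σ-bond and an oxonium ion.
Step 4: Proton transfer from the O–H of the oxonium ion to a solvent molecule delivers the neutral ether.
Total: 4 elementary steps.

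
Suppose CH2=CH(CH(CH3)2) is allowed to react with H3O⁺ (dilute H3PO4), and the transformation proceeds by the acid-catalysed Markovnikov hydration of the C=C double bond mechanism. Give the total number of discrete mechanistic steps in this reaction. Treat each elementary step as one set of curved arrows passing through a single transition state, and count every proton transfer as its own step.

Step 1: The π electrons of the C=C bond attack a proton of H3O⁺; Markovnikov addition places the new C–H on the less-substituted alkene carbon, so the positive charge ends up on the more-substituted carbon — a secondary carbocation. H2O is released.
Step 2: A hydride (H with its bonding pair) migrates from the adjacent isopropyl carbon to the cationic centre — a 1,2-hydride shift — upgrading the secondary cation to a tertiary one.
Step 3: A lone pair on the oxygen of H2O attacks the carbocation, forming a C–O bond and an oxonium ion (a protonated alcohol).
Step 4: H2O removes a proton from the oxonium oxygen, regenerating H3O⁺ and giving the neutral alcohol.
Total: 4 elementary steps.

4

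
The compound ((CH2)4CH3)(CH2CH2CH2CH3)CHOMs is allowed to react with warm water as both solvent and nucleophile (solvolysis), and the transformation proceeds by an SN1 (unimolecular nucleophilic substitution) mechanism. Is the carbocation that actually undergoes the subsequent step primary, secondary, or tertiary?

secondary

Step 1: Rate-determining heterolysis of the C–O bond gives MsO⁻ and a secondary carbocation.
No single 1,2-shift to an adjacent carbon would give a more-substituted cation, so no rearrangement occurs.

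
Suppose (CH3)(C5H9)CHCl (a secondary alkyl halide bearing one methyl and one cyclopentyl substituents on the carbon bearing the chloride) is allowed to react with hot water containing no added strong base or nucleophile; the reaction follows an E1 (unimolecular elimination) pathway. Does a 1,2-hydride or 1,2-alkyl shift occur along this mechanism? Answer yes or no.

yes

The first-formed carbocation is secondary.
The adjacent cyclopentyl carbon already bears 2 other carbon substituents and has a hydrogen to migrate; after a 1,2-hydride shift from that carbon the positive charge sits on a tertiary centre.
Tertiary is more stable than secondary, so the shift occurs.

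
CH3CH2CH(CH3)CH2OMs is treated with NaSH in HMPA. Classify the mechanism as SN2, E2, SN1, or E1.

SN2

Conditions: a primary substrate with a strong nucleophile in the polar aprotic solvent HMPA.
These conditions are the textbook signature of the SN2 pathway.
An unhindered substrate with a strong nucleophile in a polar aprotic solvent favours one-step backside displacement.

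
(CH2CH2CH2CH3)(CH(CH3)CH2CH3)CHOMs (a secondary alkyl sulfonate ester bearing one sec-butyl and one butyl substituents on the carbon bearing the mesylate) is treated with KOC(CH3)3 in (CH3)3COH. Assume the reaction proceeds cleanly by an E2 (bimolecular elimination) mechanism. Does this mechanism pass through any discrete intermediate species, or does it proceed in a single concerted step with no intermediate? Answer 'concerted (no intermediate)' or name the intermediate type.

Concerted anti-periplanar elimination: (CH3)3CO⁻ abstracts a β-H while MsO⁻ leaves, and the C–H electrons become the new C=C π bond — all in a single transition state.
All bond changes occur in one transition state; no discrete intermediate is formed.

concerted (no intermediate)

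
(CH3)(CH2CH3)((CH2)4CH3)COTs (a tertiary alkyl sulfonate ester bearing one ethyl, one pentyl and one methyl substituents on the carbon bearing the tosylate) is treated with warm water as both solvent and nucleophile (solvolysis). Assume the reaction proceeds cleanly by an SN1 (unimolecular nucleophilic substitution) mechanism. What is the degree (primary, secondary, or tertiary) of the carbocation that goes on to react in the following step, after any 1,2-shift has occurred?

tertiary

Step 1: The C–O bond breaks with both electrons going to the tosylate; TsO⁻ leaves and a tertiary carbocation remains.
No single 1,2-shift to an adjacent carbon would give a more-substituted cation, so no rearrangement occurs.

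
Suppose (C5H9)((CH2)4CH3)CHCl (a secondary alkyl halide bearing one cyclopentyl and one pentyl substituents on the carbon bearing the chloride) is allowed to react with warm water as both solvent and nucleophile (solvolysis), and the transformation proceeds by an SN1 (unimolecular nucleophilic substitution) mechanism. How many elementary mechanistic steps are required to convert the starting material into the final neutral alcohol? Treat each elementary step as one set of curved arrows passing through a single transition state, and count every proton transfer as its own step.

Step 1: Rate-determining heterolysis of the C–Cl bond gives Cl⁻ and a secondary carbocation.
Step 2: A hydride (H with its bonding pair) migrates from the adjacent cyclopentyl carbon to the cationic centre — a 1,2-hydride shift — upgrading the secondary cation to a tertiary one.
Step 3: Nucleophilic capture: the oxygen of H2O bonds to the cationic carbon, producing an oxonium-ion intermediate.
Step 4: Deprotonation of the oxonium oxygen by solvent water yields the neutral alcohol.
Total: 4 elementary steps.

4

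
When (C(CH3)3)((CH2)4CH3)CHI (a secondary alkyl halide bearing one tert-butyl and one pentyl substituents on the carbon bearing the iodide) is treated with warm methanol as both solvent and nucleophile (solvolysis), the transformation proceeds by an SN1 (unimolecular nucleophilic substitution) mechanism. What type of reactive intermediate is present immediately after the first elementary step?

secondary carbocation

Step 1: Unassisted departure of I⁻ (taking the C–I bonding pair) generates a secondary carbocation.
After step 1 the species present is a secondary carbocation.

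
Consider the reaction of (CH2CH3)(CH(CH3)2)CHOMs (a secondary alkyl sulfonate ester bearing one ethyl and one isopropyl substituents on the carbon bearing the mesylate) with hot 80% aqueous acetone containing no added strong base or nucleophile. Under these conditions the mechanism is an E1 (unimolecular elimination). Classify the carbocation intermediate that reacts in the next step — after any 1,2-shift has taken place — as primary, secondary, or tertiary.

tertiary

Step 1: The C–O bond breaks with both electrons going to the mesylate; MsO⁻ leaves and a secondary carbocation remains.
Step 2: A hydride (H with its bonding pair) migrates from the adjacent isopropyl carbon to the cationic centre — a 1,2-hydride shift — upgrading the secondary cation to a tertiary one.
The cation rearranges from secondary to tertiary via a 1,2-hydride shift from the adjacent isopropyl carbon; the tertiary cation is what reacts next.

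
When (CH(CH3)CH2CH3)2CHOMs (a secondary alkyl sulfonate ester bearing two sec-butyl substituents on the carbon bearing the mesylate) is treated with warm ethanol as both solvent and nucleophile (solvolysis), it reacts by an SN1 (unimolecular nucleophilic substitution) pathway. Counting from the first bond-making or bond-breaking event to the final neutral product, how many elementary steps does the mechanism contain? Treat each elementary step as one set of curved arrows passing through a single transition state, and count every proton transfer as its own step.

Step 1: The C–O bond breaks with both electrons going to the mesylate; MsO⁻ leaves and a secondary carbocation remains.
Step 2: A hydride (H with its bonding pair) migrates from the adjacent sec-butyl carbon to the cationic centre — a 1,2-hydride shift — upgrading the secondary cation to a tertiary one.
Step 3: CH3CH2OH donates an oxygen lone pair into the empty p orbital of the cation, giving a protonated ether (an oxonium ion).
Step 4: Deprotonation of the oxonium oxygen by solvent ethanol yields the neutral ether.
Total: 4 elementary steps.

4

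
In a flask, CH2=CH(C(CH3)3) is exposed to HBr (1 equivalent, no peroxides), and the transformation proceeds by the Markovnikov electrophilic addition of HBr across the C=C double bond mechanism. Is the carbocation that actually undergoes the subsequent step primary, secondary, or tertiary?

Step 1: The π electrons of the C=C bond attack a proton of HBr; Markovnikov addition places the new C–H on the less-substituted alkene carbon, so the positive charge ends up on the more-substituted carbon — a secondary carbocation. The H–Br bond breaks heterolytically, releasing Br⁻.
Step 2: A methyl group with its bonding pair migrates from the adjacent tert-butyl carbon to the cationic centre — a 1,2-methyl shift — upgrading the secondary cation to a tertiary one.
The cation rearranges from secondary to tertiary via a 1,2-methyl shift from the adjacent tert-butyl carbon; the tertiary cation is what reacts next.

tertiary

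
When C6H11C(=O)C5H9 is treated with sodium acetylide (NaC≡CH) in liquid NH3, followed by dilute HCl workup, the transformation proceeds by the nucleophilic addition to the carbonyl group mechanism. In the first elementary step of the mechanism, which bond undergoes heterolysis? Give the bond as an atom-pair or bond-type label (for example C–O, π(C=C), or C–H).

Step 1: Nucleophilic addition: HC≡C⁻ adds to the carbonyl carbon, pushing the π(C=O) electron pair onto oxygen and giving a tetrahedral alkoxide.
The bond broken in this step is the π(C=O) bond.

π(C=O)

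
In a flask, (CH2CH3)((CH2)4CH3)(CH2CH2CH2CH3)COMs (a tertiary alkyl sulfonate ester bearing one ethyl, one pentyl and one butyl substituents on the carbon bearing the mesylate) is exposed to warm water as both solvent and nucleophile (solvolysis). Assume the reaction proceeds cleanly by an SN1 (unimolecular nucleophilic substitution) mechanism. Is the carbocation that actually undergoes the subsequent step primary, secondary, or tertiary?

Step 1: Ionisation: the C–O σ-bond cleaves heterolytically; both bonding electrons depart with MsO⁻, leaving a tertiary carbocation at the α-carbon.
No single 1,2-shift to an adjacent carbon would give a more-substituted cation, so no rearrangement occurs.

tertiary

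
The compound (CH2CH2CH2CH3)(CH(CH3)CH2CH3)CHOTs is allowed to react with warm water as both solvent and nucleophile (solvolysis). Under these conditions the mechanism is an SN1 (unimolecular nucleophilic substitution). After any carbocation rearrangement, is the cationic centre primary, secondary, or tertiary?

tertiary

Step 1: The C–O bond breaks with both electrons going to the tosylate; TsO⁻ leaves and a secondary carbocation remains.
Step 2: A hydride (H with its bonding pair) migrates from the adjacent sec-butyl carbon to the cationic centre — a 1,2-hydride shift — upgrading the secondary cation to a tertiary one.
The cation rearranges from secondary to tertiary via a 1,2-hydride shift from the adjacent sec-butyl carbon; the tertiary cation is what reacts next.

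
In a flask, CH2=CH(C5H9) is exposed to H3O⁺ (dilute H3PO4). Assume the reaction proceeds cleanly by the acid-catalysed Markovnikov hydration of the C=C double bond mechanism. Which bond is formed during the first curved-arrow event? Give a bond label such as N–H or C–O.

Step 1: The π electrons of the C=C bond attack a proton of H3O⁺; Markovnikov addition places the new C–H on the less-substituted alkene carbon, so the positive charge ends up on the more-substituted carbon — a secondary carbocation. H2O is released.
The bond formed in this step is the C–H bond.

C–H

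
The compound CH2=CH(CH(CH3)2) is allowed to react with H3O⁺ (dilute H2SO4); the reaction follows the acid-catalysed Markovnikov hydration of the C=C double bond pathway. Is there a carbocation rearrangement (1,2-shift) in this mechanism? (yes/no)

yes

The first-formed carbocation is secondary.
The adjacent isopropyl carbon already bears 2 other carbon substituents and has a hydrogen to migrate; after a 1,2-hydride shift from that carbon the positive charge sits on a tertiary centre.
Tertiary is more stable than secondary, so the shift occurs.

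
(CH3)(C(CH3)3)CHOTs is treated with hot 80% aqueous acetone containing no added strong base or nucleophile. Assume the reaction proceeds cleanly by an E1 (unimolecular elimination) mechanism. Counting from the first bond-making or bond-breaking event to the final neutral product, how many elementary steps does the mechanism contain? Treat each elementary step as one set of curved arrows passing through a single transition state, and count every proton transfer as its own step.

Step 1: Ionisation: the C–O σ-bond cleaves heterolytically; both bonding electrons depart with TsO⁻, leaving a secondary carbocation at the α-carbon.
Step 2: A methyl group with its bonding pair migrates from the adjacent tert-butyl carbon to the cationic centre — a 1,2-methyl shift — upgrading the secondary cation to a tertiary one.
Step 3: A weak base (a water molecule from the solvent) removes a proton from a carbon adjacent to the cationic centre; the electrons of that C–H bond become the new π(C=C) bond, giving the alkene.
Total: 3 elementary steps.

3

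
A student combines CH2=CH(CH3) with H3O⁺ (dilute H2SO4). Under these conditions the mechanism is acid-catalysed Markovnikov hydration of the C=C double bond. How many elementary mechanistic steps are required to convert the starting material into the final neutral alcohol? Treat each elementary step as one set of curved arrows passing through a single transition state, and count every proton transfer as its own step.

3

Step 1: Protonation of the alkene by H3O⁺: the π bond acts as the nucleophile and picks up H⁺, giving the more stable (Markovnikov) secondary carbocation. H2O is released.
(No 1,2-shift: no single shift to an adjacent carbon would give a more stable cation.)
Step 2: Water acts as the nucleophile: an oxygen lone pair bonds to the cationic carbon, giving an oxonium-ion intermediate.
Step 3: H2O removes a proton from the oxonium oxygen, regenerating H3O⁺ and giving the neutral alcohol.
Total: 3 elementary steps.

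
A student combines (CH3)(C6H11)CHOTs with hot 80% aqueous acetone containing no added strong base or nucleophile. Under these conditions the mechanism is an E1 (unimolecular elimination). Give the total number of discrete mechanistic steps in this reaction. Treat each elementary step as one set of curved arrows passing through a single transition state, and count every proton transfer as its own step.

Step 1: Rate-determining heterolysis of the C–O bond gives TsO⁻ and a secondary carbocation.
Step 2: Carbocation rearrangement: a 1,2-hydride shift from the adjacent cyclohexyl carbon converts the initially-formed secondary cation into the more stable tertiary cation.
Step 3: A weak base (a water molecule from the solvent) removes a proton from a carbon adjacent to the cationic centre; the electrons of that C–H bond become the new π(C=C) bond, giving the alkene.
Total: 3 elementary steps.

3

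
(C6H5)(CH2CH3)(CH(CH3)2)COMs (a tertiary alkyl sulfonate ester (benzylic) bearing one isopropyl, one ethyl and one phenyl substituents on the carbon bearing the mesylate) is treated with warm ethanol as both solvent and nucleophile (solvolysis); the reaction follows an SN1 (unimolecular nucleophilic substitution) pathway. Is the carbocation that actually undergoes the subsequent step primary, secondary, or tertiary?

tertiary

Step 1: The C–O bond breaks with both electrons going to the mesylate; MsO⁻ leaves and a tertiary carbocation remains.
No single 1,2-shift to an adjacent carbon would give a more-substituted cation, so no rearrangement occurs.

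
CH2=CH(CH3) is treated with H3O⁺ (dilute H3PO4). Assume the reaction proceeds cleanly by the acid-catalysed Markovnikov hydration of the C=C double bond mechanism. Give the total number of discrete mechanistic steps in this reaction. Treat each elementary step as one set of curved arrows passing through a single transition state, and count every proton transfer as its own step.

3

Step 1: The π electrons of the C=C bond attack a proton of H3O⁺; Markovnikov addition places the new C–H on the less-substituted alkene carbon, so the positive charge ends up on the more-substituted carbon — a secondary carbocation. H2O is released.
(No 1,2-shift: no single shift to an adjacent carbon would give a more stable cation.)
Step 2: Nucleophilic capture of the cation by H2O produces the protonated alcohol (an oxonium ion).
Step 3: Proton transfer from the O–H of the oxonium ion to H2O completes the catalytic cycle and yields the alcohol.
Total: 3 elementary steps.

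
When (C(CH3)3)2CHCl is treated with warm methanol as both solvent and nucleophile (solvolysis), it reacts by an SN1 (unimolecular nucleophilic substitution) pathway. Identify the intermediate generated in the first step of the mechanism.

secondary carbocation

Step 1: The C–Cl bond breaks with both electrons going to the chloride; Cl⁻ leaves and a secondary carbocation remains.
After step 1 the species present is a secondary carbocation.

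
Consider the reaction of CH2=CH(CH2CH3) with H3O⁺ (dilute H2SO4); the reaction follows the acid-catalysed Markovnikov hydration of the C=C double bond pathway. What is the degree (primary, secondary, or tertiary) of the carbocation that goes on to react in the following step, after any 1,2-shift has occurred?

Step 1: Protonation of the alkene by H3O⁺: the π bond acts as the nucleophile and picks up H⁺, giving the more stable (Markovnikov) secondary carbocation. H2O is released.
No single 1,2-shift to an adjacent carbon would give a more-substituted cation, so no rearrangement occurs.

secondary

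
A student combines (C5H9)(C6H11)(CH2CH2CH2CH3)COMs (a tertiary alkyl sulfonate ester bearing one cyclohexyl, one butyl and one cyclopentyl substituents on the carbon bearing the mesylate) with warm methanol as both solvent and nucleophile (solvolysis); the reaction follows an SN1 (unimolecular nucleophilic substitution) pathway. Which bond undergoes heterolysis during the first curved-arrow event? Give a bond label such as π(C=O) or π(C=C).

Step 1: Ionisation: the C–O σ-bond cleaves heterolytically; both bonding electrons depart with MsO⁻, leaving a tertiary carbocation at the α-carbon.
The bond broken in this step is the C–O bond.

C–O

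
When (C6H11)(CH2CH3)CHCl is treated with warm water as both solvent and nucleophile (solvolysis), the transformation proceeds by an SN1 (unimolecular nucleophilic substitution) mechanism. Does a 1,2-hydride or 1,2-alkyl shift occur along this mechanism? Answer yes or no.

The first-formed carbocation is secondary.
The adjacent cyclohexyl carbon already bears 2 other carbon substituents and has a hydrogen to migrate; after a 1,2-hydride shift from that carbon the positive charge sits on a tertiary centre.
Tertiary is more stable than secondary, so the shift occurs.

yes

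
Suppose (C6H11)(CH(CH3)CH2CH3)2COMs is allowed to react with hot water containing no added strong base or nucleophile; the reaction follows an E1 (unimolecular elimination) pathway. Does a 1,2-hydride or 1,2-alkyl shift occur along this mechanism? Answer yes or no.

no

The first-formed carbocation is tertiary.
No single 1,2-shift to an adjacent carbon would produce a more-substituted cation than the one already present, so no rearrangement occurs.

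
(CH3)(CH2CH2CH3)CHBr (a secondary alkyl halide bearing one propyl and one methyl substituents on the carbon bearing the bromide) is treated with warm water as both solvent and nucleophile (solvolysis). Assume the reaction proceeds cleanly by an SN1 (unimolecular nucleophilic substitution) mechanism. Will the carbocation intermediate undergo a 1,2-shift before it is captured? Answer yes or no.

no

The first-formed carbocation is secondary.
No single 1,2-shift to an adjacent carbon would produce a more-substituted cation than the one already present, so no rearrangement occurs.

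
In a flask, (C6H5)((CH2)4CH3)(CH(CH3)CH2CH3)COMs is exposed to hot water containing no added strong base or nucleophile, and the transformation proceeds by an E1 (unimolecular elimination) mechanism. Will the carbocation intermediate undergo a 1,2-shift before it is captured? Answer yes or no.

The first-formed carbocation is tertiary.
No single 1,2-shift to an adjacent carbon would produce a more-substituted cation than the one already present, so no rearrangement occurs.

no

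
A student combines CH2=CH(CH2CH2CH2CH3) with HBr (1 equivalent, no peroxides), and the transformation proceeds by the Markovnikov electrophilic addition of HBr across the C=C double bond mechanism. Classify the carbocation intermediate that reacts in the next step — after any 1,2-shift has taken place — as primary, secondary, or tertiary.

Step 1: Protonation of the alkene by HBr: the π bond acts as the nucleophile and picks up H⁺, giving the more stable (Markovnikov) secondary carbocation. The H–Br bond breaks heterolytically, releasing Br⁻.
No single 1,2-shift to an adjacent carbon would give a more-substituted cation, so no rearrangement occurs.

secondary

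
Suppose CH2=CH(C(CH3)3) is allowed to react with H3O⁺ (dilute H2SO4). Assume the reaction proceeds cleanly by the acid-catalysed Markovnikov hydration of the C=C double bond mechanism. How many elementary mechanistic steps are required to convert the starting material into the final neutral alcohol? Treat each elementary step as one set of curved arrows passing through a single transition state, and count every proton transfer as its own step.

Step 1: Protonation of the alkene by H3O⁺: the π bond acts as the nucleophile and picks up H⁺, giving the more stable (Markovnikov) secondary carbocation. H2O is released.
Step 2: A methyl group with its bonding pair migrates from the adjacent tert-butyl carbon to the cationic centre — a 1,2-methyl shift — upgrading the secondary cation to a tertiary one.
Step 3: A lone pair on the oxygen of H2O attacks the carbocation, forming a C–O bond and an oxonium ion (a protonated alcohol).
Step 4: Deprotonation of the oxonium ion by a water molecule delivers the neutral alcohol and regenerates the acid catalyst.
Total: 4 elementary steps.

4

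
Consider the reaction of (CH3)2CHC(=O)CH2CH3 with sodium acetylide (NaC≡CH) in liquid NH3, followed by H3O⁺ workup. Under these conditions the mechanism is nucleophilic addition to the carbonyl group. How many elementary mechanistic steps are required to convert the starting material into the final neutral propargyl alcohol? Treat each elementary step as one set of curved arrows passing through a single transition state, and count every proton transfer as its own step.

Step 1: Nucleophilic addition: HC≡C⁻ adds to the carbonyl carbon, pushing the π(C=O) electron pair onto oxygen and giving a tetrahedral alkoxide.
Step 2: On H3O⁺ workup the alkoxide oxygen is protonated, giving a propargyl alcohol.
Total: 2 elementary steps.

2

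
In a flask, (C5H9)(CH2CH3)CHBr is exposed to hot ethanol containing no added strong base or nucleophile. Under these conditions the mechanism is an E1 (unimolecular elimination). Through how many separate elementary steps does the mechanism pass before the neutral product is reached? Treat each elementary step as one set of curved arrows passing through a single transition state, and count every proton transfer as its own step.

3

Step 1: Ionisation: the C–Br σ-bond cleaves heterolytically; both bonding electrons depart with Br⁻, leaving a secondary carbocation at the α-carbon.
Step 2: Carbocation rearrangement: a 1,2-hydride shift from the adjacent cyclopentyl carbon converts the initially-formed secondary cation into the more stable tertiary cation.
Step 3: An ethanol molecule (solvent) deprotonates a β-carbon; as the C–H bond breaks, those electrons form the new alkene π bond.
Total: 3 elementary steps.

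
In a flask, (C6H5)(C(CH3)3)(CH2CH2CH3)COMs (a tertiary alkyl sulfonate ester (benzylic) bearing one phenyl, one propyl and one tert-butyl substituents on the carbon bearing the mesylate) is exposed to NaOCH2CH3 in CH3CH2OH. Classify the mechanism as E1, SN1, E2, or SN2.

Conditions: a strong base with a tertiary substrate bearing a β-hydrogen.
These conditions are the textbook signature of the E2 pathway.
A strong (often hindered) base removes a β-H in concert with loss of the leaving group — bimolecular elimination.

E2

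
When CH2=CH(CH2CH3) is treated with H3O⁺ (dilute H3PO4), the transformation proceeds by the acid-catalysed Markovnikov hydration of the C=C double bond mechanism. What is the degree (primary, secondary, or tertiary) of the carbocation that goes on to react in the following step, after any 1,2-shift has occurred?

Step 1: Electrophilic addition begins with the π(C=C) electrons forming a bond to the proton of H3O⁺. Following Markovnikov's rule, the resulting cation is secondary. H2O is released.
No single 1,2-shift to an adjacent carbon would give a more-substituted cation, so no rearrangement occurs.

secondary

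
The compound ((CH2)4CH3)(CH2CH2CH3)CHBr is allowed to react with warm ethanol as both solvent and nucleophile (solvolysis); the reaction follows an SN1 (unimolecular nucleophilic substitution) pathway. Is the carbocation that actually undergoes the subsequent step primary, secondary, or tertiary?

secondary

Step 1: Rate-determining heterolysis of the C–Br bond gives Br⁻ and a secondary carbocation.
No single 1,2-shift to an adjacent carbon would give a more-substituted cation, so no rearrangement occurs.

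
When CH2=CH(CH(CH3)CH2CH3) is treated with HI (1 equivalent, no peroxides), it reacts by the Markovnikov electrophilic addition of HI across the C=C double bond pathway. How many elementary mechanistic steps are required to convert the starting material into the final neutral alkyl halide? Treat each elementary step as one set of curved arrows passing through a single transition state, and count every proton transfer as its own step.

3

Step 1: Electrophilic addition begins with the π(C=C) electrons forming a bond to the proton of HI. Following Markovnikov's rule, the resulting cation is secondary. The H–I bond breaks heterolytically, releasing I⁻.
Step 2: A hydride (H with its bonding pair) migrates from the adjacent sec-butyl carbon to the cationic centre — a 1,2-hydride shift — upgrading the secondary cation to a tertiary one.
Step 3: I⁻ captures the cation: a lone pair on I⁻ fills the empty p orbital, producing the alkyl halide product.
Total: 3 elementary steps.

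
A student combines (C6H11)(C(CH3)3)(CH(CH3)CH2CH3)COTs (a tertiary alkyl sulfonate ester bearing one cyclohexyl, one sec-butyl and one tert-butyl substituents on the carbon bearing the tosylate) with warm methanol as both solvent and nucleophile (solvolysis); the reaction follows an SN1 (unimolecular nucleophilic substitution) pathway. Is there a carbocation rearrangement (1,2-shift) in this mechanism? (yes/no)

no

The first-formed carbocation is tertiary.
No single 1,2-shift to an adjacent carbon would produce a more-substituted cation than the one already present, so no rearrangement occurs.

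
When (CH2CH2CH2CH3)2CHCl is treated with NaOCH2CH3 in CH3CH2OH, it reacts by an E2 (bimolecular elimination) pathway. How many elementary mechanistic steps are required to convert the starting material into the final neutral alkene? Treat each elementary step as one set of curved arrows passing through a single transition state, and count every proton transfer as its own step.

Step 1: The strong base CH3CH2O⁻ removes a β-hydrogen; in the same concerted event the electrons of the breaking C–H bond form the new π(C=C) bond and the C–Cl σ-bond breaks, expelling Cl⁻. Anti-periplanar geometry; one transition state.
Total: 1 elementary step.

1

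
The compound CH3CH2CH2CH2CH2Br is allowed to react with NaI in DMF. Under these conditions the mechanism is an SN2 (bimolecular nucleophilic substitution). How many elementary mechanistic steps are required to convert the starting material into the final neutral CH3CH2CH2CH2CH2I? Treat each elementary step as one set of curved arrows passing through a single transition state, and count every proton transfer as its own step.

Step 1: I⁻ attacks the back face of the α-carbon while Br⁻ departs with the C–Br bonding pair — a single concerted displacement through a pentacoordinate transition state.
Total: 1 elementary step.

1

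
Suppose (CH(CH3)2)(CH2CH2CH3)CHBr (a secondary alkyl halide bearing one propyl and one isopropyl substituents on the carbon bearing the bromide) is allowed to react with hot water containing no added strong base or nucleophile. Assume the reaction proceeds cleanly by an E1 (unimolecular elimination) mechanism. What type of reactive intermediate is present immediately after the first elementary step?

secondary carbocation

Step 1: Unassisted departure of Br⁻ (taking the C–Br bonding pair) generates a secondary carbocation.
After step 1 the species present is a secondary carbocation.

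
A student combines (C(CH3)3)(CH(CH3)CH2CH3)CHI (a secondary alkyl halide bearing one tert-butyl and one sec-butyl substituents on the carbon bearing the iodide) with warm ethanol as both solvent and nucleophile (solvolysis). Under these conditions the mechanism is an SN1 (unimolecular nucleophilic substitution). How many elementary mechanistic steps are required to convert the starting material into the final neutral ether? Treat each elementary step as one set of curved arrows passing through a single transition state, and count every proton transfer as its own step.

Step 1: Unassisted departure of I⁻ (taking the C–I bonding pair) generates a secondary carbocation.
Step 2: Carbocation rearrangement: a 1,2-hydride shift from the adjacent sec-butyl carbon converts the initially-formed secondary cation into the more stable tertiary cation.
Step 3: A lone pair on the oxygen of CH3CH2OH attacks the carbocation, forming a new C–O σ-bond and an oxonium ion.
Step 4: Proton transfer from the O–H of the oxonium ion to a solvent molecule delivers the neutral ether.
Total: 4 elementary steps.

4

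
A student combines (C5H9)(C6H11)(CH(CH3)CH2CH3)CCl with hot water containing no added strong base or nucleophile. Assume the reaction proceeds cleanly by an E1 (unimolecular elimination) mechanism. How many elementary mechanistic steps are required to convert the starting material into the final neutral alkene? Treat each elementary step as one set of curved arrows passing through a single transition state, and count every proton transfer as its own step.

2

Step 1: Rate-determining heterolysis of the C–Cl bond gives Cl⁻ and a tertiary carbocation.
(No 1,2-shift: no single shift to an adjacent carbon would give a more stable cation.)
Step 2: A water molecule (solvent) deprotonates a β-carbon; as the C–H bond breaks, those electrons form the new alkene π bond.
Total: 2 elementary steps.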